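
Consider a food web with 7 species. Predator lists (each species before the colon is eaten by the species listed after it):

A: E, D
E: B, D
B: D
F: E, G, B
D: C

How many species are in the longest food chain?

One longest chain: A → E → B → D → C.
It has 5 species and 4 links.

5 species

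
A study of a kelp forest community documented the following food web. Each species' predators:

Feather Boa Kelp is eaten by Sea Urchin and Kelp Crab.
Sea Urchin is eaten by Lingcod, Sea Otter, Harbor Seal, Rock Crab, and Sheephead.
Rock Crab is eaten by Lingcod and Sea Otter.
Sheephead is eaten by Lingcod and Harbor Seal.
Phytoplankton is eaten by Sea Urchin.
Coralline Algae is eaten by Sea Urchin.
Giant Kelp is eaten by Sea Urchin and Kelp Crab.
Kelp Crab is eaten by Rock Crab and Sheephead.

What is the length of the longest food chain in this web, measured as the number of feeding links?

3 links

One longest chain: Giant Kelp → Sea Urchin → Rock Crab → Sea Otter.
It has 4 species and 3 links.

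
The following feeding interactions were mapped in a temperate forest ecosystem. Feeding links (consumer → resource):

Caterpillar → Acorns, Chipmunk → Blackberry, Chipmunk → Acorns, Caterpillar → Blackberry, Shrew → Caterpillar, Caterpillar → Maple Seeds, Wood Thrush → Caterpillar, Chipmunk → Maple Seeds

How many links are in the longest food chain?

2 links

One longest chain: Maple Seeds → Caterpillar → Shrew.
It has 3 species and 2 links.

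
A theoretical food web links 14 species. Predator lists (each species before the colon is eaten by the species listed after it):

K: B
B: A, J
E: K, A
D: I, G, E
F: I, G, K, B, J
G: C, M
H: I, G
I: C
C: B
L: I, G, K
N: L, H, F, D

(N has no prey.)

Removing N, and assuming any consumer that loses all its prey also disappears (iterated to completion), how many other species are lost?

Remove N.
Round 1: L (all prey gone), H (all prey gone), F (all prey gone), D (all prey gone) → extinct.
Round 2: I (all prey gone), G (all prey gone), E (all prey gone) → extinct.
Round 3: C (all prey gone), K (all prey gone), M (all prey gone) → extinct.
Round 4: B (all prey gone) → extinct.
Round 5: A (all prey gone), J (all prey gone) → extinct.
No further losses. Total secondary extinctions: 13.

13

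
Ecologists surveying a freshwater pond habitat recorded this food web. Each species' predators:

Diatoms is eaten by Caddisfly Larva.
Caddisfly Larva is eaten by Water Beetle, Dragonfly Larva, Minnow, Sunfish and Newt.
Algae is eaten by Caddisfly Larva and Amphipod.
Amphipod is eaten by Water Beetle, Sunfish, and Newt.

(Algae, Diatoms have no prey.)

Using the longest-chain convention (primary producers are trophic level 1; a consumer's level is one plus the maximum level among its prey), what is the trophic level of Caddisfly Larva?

Trophic level 2

Algae is a producer → level 1.
Caddisfly Larva eats Algae (level 1); other prey at levels: Diatoms 1 → level 2.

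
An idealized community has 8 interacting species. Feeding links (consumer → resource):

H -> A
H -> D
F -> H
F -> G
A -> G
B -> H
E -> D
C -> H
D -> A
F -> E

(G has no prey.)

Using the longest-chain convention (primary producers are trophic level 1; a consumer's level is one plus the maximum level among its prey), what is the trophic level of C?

G is a producer → level 1.
A eats G → level 2.
D eats A → level 3.
H eats D (level 3); other prey at levels: A 2 → level 4.
C eats H → level 5.

Trophic level 5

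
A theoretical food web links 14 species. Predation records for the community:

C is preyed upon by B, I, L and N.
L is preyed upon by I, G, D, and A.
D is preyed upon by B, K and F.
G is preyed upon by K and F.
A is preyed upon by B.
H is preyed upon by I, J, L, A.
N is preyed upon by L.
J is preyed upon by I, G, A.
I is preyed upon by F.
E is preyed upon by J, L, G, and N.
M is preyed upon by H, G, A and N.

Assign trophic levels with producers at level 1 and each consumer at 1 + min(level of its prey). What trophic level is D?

C is a producer → level 1.
L eats C → level 2.
D eats L → level 3.
No prey of D is below level 2, so 3 is the minimum.

Trophic level 3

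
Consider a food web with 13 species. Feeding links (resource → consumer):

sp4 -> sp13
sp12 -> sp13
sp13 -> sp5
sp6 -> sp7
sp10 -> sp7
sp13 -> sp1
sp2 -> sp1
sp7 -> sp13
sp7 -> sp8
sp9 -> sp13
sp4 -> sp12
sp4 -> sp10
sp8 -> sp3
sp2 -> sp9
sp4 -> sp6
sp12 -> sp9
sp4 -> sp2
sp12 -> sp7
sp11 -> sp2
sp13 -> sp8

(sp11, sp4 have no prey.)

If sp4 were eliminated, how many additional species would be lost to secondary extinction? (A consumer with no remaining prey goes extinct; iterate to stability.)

4

Remove sp4.
Round 1: sp6 (all prey gone), sp10 (all prey gone), sp12 (all prey gone) → extinct.
Round 2: sp7 (all prey gone) → extinct.
No further losses. Total secondary extinctions: 4.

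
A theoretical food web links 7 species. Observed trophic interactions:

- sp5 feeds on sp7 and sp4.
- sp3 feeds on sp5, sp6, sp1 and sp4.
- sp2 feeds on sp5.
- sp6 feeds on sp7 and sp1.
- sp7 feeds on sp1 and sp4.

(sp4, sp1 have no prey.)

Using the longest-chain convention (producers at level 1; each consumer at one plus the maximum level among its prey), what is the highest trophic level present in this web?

4

Producers (level 1): sp4, sp1.
sp4 → sp7 → sp5 → sp3 gives sp3 level 4.
No species has a prey at level 4, so no species reaches level 5.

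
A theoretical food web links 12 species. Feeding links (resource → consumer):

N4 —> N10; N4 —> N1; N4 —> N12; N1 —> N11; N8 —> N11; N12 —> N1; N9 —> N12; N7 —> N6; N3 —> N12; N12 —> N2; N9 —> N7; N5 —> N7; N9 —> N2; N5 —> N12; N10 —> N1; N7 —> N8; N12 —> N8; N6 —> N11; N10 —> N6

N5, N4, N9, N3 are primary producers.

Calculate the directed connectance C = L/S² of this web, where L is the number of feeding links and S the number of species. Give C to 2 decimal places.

C = 0.13

The web has S = 12 species and L = 19 feeding links.
C = L / S² = 19 / 144 = 0.1319 ≈ 0.13.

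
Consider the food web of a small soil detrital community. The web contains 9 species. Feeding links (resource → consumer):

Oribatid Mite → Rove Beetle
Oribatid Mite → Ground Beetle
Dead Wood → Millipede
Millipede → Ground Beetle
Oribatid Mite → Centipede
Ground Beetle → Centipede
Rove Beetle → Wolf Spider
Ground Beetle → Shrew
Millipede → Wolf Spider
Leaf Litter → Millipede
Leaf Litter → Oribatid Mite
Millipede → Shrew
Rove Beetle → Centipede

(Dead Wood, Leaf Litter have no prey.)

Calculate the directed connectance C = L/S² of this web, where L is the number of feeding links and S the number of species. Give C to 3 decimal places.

The web has S = 9 species and L = 13 feeding links.
C = L / S² = 13 / 81 = 0.1605 ≈ 0.160.

C = 0.160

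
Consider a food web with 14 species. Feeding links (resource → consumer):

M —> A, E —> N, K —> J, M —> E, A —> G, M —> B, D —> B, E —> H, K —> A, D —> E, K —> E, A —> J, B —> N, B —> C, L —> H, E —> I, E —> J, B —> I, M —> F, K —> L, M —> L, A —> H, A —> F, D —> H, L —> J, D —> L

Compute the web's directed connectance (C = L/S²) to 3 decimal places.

The web has S = 14 species and L = 26 feeding links.
C = L / S² = 26 / 196 = 0.1327 ≈ 0.133.

C = 0.133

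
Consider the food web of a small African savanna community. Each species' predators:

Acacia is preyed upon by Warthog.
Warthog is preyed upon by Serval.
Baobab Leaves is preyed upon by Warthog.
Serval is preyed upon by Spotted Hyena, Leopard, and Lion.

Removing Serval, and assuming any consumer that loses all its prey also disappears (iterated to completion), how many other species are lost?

Remove Serval.
Round 1: Spotted Hyena (all prey gone), Leopard (all prey gone), Lion (all prey gone) → extinct.
No further losses. Total secondary extinctions: 3.

3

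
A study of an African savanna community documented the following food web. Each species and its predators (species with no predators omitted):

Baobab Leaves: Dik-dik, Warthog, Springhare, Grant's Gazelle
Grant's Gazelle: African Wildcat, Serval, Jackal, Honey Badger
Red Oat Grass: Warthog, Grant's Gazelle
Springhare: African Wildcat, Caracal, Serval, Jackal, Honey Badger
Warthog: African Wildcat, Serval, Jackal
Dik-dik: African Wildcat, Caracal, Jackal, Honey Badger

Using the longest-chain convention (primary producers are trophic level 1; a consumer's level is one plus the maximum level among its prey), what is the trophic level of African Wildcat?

Trophic level 3

Baobab Leaves is a producer → level 1.
Dik-dik eats Baobab Leaves → level 2.
African Wildcat eats Dik-dik (level 2); other prey at levels: Warthog 2, Springhare 2, Grant's Gazelle 2 → level 3.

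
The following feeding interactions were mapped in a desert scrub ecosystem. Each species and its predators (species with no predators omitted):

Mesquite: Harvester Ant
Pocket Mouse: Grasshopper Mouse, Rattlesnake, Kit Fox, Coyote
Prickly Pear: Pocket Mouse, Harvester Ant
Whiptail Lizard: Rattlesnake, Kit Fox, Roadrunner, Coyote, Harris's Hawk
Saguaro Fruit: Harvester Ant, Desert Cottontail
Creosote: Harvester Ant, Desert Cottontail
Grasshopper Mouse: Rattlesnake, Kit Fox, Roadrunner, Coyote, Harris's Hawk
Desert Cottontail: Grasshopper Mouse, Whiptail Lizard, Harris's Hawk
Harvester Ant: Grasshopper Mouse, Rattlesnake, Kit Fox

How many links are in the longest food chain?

3 links

One longest chain: Saguaro Fruit → Desert Cottontail → Whiptail Lizard → Rattlesnake.
It has 4 species and 3 links.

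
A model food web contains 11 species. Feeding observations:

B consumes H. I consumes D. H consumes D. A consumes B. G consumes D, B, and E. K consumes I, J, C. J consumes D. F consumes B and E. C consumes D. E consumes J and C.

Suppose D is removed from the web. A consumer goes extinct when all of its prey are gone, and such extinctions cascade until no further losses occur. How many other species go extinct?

10

Remove D.
Round 1: J (all prey gone), H (all prey gone), C (all prey gone), I (all prey gone) → extinct.
Round 2: B (all prey gone), E (all prey gone), K (all prey gone) → extinct.
Round 3: F (all prey gone), A (all prey gone), G (all prey gone) → extinct.
No further losses. Total secondary extinctions: 10.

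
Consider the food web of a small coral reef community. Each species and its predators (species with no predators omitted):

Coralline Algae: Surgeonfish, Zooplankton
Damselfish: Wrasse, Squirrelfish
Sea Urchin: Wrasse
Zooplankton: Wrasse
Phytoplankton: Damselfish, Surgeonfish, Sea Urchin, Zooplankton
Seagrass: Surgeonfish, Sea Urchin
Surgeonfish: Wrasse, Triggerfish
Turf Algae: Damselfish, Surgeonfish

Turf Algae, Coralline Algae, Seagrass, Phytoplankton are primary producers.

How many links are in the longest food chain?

One longest chain: Turf Algae → Damselfish → Wrasse.
It has 3 species and 2 links.

2 links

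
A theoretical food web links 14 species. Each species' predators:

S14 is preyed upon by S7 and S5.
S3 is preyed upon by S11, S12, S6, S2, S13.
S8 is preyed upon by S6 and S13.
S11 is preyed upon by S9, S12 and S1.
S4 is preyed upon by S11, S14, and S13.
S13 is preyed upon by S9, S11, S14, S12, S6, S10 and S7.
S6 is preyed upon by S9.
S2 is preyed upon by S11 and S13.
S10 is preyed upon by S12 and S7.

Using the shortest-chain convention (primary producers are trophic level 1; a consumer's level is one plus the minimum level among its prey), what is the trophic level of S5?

Trophic level 3

S4 is a producer → level 1.
S14 eats S4 → level 2.
S5 eats S14 → level 3.
No prey of S5 is below level 2, so 3 is the minimum.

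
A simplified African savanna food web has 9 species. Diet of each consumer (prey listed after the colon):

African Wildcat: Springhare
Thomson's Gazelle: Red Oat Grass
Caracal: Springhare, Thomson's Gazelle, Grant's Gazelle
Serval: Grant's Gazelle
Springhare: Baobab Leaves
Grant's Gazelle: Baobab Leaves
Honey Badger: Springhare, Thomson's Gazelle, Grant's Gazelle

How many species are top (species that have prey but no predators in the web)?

Top species (has prey, but nothing eats it): Caracal, Serval, Honey Badger, African Wildcat.
Count: 4.

4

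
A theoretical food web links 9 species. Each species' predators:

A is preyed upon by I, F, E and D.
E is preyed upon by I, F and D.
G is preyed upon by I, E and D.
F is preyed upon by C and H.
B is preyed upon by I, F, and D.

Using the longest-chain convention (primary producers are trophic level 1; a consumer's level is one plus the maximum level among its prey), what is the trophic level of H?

A is a producer → level 1.
E eats A (level 1); other prey at levels: G 1 → level 2.
F eats E (level 2); other prey at levels: A 1, B 1 → level 3.
H eats F → level 4.

Trophic level 4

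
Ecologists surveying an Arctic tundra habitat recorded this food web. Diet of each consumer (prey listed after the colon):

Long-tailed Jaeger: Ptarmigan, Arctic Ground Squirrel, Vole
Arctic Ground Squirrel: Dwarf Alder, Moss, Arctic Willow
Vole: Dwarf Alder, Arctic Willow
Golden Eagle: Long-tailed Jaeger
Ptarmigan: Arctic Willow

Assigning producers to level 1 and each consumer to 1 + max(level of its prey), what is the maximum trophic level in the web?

4

Producers (level 1): Dwarf Alder, Moss, Arctic Willow.
Arctic Willow → Ptarmigan → Long-tailed Jaeger → Golden Eagle gives Golden Eagle level 4.
No species has a prey at level 4, so no species reaches level 5.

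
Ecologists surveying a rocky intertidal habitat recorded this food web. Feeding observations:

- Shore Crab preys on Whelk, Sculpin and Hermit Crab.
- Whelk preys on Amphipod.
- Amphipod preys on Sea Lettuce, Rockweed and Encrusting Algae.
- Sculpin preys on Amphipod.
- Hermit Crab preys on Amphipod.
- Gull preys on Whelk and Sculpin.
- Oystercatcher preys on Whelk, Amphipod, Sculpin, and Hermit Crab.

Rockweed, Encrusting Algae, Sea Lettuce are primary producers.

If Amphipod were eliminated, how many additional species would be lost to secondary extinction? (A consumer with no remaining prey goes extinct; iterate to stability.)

6

Remove Amphipod.
Round 1: Sculpin (all prey gone), Whelk (all prey gone), Hermit Crab (all prey gone) → extinct.
Round 2: Oystercatcher (all prey gone), Gull (all prey gone), Shore Crab (all prey gone) → extinct.
No further losses. Total secondary extinctions: 6.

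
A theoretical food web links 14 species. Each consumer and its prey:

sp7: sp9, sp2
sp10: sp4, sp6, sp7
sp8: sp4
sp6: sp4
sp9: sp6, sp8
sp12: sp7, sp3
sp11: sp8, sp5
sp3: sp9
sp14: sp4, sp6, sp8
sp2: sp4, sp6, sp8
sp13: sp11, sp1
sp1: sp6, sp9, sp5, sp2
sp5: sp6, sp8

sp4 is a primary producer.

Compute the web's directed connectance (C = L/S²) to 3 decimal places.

The web has S = 14 species and L = 28 feeding links.
C = L / S² = 28 / 196 = 0.1429 ≈ 0.143.

C = 0.143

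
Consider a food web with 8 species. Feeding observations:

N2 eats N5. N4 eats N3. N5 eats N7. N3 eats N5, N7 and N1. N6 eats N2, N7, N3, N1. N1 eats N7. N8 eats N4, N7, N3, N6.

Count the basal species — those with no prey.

1

Basal species (no prey listed): N7.
Count: 1.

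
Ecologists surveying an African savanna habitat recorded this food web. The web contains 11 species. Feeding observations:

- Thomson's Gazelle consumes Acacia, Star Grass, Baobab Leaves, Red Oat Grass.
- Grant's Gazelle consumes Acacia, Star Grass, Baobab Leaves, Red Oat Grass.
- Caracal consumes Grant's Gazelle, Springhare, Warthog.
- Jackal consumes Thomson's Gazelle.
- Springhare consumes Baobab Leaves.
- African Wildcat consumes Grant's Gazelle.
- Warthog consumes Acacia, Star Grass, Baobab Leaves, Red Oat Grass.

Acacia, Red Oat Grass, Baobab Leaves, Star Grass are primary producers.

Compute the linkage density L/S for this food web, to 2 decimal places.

L/S = 1.64

There are L = 18 links among S = 11 species.
L/S = 18/11 = 1.6364 ≈ 1.64.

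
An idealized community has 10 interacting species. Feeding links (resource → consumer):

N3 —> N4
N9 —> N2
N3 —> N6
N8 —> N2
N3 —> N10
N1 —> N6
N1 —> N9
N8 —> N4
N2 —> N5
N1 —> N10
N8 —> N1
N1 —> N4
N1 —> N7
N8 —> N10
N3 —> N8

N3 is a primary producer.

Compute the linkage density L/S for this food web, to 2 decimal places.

L/S = 1.50

There are L = 15 links among S = 10 species.
L/S = 15/10 = 1.5000 ≈ 1.50.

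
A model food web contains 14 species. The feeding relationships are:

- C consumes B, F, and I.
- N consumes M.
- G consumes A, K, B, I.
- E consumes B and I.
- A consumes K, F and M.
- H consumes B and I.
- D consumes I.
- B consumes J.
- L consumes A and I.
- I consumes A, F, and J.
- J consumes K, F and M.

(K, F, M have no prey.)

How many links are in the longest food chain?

One longest chain: K → J → B → G.
It has 4 species and 3 links.

3 links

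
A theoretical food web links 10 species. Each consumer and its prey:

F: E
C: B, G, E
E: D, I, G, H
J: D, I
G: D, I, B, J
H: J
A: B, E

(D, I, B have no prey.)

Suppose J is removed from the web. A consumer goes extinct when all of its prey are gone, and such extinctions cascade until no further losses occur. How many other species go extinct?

Remove J.
Round 1: H (all prey gone) → extinct.
No further losses. Total secondary extinctions: 1.

1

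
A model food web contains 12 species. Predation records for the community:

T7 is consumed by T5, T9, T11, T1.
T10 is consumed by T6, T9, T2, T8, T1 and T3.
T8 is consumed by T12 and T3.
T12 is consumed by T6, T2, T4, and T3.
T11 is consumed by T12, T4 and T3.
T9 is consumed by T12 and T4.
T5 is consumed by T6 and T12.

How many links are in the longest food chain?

3 links

One longest chain: T7 → T9 → T12 → T2.
It has 4 species and 3 links.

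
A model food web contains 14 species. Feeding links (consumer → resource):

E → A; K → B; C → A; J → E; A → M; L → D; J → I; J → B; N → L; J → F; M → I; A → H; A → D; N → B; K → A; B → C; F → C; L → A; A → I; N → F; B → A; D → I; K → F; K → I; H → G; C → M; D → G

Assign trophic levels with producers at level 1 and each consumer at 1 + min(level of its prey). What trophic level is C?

Trophic level 3

I is a producer → level 1.
M eats I → level 2.
C eats M → level 3.
No prey of C is below level 2, so 3 is the minimum.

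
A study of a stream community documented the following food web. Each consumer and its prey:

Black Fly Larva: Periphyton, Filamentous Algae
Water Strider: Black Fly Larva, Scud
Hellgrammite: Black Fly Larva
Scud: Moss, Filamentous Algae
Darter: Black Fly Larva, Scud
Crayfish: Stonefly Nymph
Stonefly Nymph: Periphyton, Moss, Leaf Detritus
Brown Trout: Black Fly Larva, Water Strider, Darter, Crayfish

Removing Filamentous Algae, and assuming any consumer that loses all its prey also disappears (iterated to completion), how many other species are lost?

Remove Filamentous Algae.
Every predator of it retains at least one other prey: Black Fly Larva still has Periphyton; Scud still has Moss.
No consumer loses all prey, so no secondary extinctions occur.

0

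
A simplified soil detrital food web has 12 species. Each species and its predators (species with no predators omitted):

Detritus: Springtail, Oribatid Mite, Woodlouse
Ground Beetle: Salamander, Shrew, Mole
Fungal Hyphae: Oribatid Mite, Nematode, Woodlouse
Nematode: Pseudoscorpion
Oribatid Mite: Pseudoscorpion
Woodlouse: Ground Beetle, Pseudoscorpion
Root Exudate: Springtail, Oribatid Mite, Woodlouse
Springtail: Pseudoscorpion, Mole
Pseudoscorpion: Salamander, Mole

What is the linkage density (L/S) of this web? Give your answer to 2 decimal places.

There are L = 20 links among S = 12 species.
L/S = 20/12 = 1.6667 ≈ 1.67.

L/S = 1.67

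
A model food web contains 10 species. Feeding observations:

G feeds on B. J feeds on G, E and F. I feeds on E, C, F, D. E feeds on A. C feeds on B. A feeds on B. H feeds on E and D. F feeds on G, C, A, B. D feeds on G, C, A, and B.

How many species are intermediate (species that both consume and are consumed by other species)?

6

Intermediate species (has both prey and predators): G, C, A, F, D, E.
Count: 6.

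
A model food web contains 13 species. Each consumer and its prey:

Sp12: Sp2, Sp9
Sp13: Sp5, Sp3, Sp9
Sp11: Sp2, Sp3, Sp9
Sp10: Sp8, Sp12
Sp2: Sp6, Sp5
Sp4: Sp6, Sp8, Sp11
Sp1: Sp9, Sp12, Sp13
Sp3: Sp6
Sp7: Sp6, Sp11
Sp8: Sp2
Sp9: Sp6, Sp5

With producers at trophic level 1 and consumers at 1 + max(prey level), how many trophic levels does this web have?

4

Producers (level 1): Sp6, Sp5.
Sp6 → Sp2 → Sp8 → Sp10 gives Sp10 level 4.
No species has a prey at level 4, so no species reaches level 5.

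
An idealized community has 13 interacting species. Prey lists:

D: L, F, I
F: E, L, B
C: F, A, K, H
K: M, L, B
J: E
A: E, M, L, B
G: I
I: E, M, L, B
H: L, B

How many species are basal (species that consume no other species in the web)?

4

Basal species (no prey listed): E, M, L, B.
Count: 4.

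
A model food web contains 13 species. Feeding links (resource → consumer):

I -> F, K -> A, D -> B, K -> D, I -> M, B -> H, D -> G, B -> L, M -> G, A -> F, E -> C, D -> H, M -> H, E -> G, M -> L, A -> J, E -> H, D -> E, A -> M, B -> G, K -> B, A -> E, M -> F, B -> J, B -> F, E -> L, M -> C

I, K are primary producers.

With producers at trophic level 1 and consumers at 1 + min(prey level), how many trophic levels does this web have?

3

Producers (level 1): I, K.
Following each consumer down to its lowest-level prey: I → M → C (levels 1 through 3).
All prey of C (M 2, E 3) are at level 2 or above, so C is at level 1 + 2 = 3.
Every consumer has at least one prey at level 2 or below, so none exceeds level 3.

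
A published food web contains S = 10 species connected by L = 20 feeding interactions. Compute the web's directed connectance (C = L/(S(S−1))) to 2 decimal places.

The web has S = 10 species and L = 20 feeding links.
C = L / (S(S−1)) = 20 / 90 = 0.2222 ≈ 0.22.

C = 0.22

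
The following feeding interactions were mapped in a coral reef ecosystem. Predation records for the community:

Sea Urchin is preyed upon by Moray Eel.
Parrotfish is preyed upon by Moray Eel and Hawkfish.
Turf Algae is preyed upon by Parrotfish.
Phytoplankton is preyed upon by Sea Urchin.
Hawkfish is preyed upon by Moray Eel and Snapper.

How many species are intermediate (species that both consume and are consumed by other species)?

3

Intermediate species (has both prey and predators): Parrotfish, Sea Urchin, Hawkfish.
Count: 3.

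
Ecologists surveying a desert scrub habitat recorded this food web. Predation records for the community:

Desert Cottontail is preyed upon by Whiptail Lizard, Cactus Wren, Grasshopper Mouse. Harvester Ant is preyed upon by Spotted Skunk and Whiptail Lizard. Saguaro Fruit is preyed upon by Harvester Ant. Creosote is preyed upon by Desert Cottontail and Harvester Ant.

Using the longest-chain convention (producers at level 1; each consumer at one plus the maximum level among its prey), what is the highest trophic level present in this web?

3

Producers (level 1): Creosote, Saguaro Fruit.
Creosote → Desert Cottontail → Whiptail Lizard gives Whiptail Lizard level 3.
No species has a prey at level 3, so no species reaches level 4.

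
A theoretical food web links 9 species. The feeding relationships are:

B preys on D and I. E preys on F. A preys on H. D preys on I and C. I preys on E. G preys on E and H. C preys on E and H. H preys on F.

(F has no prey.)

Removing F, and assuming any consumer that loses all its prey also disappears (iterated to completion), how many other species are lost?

Remove F.
Round 1: E (all prey gone), H (all prey gone) → extinct.
Round 2: I (all prey gone), G (all prey gone), A (all prey gone), C (all prey gone) → extinct.
Round 3: D (all prey gone) → extinct.
Round 4: B (all prey gone) → extinct.
No further losses. Total secondary extinctions: 8.

8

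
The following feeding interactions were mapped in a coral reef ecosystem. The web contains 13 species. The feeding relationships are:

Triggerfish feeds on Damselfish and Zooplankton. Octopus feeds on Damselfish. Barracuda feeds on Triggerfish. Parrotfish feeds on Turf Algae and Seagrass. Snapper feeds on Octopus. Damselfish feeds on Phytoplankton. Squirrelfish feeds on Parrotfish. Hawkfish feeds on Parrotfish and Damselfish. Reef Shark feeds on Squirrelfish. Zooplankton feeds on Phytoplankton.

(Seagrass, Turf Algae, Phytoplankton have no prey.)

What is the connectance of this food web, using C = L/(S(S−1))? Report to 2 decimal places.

The web has S = 13 species and L = 13 feeding links.
C = L / (S(S−1)) = 13 / 156 = 0.0833 ≈ 0.08.

C = 0.08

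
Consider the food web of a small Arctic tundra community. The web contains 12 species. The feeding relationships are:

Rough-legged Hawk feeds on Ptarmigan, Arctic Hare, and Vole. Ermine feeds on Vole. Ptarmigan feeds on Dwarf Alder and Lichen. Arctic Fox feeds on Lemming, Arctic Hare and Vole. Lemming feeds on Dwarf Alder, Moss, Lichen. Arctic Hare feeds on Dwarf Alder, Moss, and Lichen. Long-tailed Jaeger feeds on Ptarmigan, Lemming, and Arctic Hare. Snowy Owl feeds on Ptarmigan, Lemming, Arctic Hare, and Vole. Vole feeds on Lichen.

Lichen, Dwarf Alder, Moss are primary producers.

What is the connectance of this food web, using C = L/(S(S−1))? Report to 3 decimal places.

The web has S = 12 species and L = 23 feeding links.
C = L / (S(S−1)) = 23 / 132 = 0.1742 ≈ 0.174.

C = 0.174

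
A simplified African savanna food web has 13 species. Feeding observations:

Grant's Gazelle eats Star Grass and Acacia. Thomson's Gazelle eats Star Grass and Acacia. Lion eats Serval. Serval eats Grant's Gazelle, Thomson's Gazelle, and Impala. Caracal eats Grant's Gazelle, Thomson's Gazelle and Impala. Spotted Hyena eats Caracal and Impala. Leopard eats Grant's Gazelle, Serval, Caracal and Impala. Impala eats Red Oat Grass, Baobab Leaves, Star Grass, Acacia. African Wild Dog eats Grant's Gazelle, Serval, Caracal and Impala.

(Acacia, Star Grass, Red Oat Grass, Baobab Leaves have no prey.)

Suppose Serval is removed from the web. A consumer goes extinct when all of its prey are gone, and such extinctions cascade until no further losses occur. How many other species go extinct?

Remove Serval.
Round 1: Lion (all prey gone) → extinct.
No further losses. Total secondary extinctions: 1.

1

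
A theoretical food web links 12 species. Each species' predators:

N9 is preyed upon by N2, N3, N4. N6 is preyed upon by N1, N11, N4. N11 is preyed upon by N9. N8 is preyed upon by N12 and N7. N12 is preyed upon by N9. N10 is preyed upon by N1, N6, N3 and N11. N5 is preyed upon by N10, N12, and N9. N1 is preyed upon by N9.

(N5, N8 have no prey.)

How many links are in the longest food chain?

One longest chain: N5 → N10 → N6 → N1 → N9 → N2.
It has 6 species and 5 links.

5 links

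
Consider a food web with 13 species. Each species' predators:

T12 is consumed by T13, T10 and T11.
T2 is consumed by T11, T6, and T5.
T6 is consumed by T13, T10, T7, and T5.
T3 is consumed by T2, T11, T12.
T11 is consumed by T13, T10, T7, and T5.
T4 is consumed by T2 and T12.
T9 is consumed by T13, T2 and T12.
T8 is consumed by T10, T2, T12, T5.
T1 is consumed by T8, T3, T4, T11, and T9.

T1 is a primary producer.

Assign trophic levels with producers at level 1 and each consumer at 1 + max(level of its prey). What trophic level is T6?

T1 is a producer → level 1.
T8 eats T1 → level 2.
T2 eats T8 (level 2); other prey at levels: T3 2, T4 2, T9 2 → level 3.
T6 eats T2 → level 4.

Trophic level 4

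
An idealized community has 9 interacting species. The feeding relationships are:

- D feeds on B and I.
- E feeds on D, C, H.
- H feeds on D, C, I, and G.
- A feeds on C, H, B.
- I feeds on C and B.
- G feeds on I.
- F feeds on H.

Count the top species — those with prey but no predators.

Top species (has prey, but nothing eats it): E, F, A.
Count: 3.

3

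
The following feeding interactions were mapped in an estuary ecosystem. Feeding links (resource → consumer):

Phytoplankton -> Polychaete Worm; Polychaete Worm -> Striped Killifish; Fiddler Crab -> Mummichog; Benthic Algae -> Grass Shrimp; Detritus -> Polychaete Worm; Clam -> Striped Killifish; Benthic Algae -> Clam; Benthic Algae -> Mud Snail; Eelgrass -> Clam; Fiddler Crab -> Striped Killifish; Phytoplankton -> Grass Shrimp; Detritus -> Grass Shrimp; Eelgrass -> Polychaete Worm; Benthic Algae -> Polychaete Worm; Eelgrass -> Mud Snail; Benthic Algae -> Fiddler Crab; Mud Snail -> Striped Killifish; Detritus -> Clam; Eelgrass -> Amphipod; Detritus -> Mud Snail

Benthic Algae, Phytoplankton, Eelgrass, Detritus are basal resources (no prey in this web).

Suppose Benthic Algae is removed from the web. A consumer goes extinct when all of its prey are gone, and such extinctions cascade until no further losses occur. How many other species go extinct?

2

Remove Benthic Algae.
Round 1: Fiddler Crab (all prey gone) → extinct.
Round 2: Mummichog (all prey gone) → extinct.
No further losses. Total secondary extinctions: 2.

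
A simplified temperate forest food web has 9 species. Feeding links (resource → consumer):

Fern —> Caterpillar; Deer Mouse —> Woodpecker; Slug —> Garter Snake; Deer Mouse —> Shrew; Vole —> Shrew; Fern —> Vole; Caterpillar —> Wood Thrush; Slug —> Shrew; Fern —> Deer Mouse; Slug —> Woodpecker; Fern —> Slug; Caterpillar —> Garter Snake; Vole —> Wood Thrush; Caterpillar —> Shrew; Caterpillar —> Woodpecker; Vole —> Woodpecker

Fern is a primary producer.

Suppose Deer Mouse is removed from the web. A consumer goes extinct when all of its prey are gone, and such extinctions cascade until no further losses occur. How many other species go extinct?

Remove Deer Mouse.
Every predator of it retains at least one other prey: Shrew still has Slug, Caterpillar, Vole; Woodpecker still has Slug, Caterpillar, Vole.
No consumer loses all prey, so no secondary extinctions occur.

0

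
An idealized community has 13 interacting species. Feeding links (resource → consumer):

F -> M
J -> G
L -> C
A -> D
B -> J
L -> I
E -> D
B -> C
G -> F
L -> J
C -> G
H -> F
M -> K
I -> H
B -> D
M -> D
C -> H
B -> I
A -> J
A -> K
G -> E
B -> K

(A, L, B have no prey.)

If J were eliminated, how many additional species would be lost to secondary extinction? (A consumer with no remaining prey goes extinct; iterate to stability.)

Remove J.
Every predator of it retains at least one other prey: G still has C.
No consumer loses all prey, so no secondary extinctions occur.

0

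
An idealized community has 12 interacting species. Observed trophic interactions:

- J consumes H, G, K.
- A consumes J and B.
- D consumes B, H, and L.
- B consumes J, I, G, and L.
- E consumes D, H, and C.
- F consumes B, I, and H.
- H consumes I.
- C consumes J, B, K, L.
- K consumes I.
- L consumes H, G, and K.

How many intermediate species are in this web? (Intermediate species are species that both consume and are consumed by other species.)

7

Intermediate species (has both prey and predators): H, K, L, J, B, C, D.
Count: 7.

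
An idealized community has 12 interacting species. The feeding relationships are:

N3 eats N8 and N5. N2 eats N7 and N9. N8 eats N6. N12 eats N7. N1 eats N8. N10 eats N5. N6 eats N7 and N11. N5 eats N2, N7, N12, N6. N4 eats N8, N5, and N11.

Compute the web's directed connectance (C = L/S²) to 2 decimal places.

C = 0.12

The web has S = 12 species and L = 17 feeding links.
C = L / S² = 17 / 144 = 0.1181 ≈ 0.12.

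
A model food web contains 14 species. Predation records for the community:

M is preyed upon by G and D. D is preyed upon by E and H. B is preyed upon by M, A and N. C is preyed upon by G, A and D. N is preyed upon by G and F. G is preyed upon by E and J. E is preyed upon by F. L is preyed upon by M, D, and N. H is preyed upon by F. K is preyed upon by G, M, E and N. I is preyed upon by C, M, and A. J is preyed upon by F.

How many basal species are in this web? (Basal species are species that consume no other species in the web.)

4

Basal species (no prey listed): L, B, K, I.
Count: 4.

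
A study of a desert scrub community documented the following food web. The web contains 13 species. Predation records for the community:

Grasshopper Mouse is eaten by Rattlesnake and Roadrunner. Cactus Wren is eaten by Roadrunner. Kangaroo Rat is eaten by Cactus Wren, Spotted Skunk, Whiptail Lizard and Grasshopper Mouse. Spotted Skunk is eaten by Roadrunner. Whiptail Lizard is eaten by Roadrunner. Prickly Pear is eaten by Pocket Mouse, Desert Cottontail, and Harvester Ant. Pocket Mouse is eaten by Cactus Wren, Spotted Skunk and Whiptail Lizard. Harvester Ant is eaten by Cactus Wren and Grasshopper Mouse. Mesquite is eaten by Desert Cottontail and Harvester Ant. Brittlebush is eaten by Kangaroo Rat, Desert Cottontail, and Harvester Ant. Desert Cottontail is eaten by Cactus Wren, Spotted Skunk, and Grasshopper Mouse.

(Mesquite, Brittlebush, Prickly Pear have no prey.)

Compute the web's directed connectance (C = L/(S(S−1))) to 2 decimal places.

The web has S = 13 species and L = 25 feeding links.
C = L / (S(S−1)) = 25 / 156 = 0.1603 ≈ 0.16.

C = 0.16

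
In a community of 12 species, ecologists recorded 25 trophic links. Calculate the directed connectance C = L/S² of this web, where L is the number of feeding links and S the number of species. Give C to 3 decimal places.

The web has S = 12 species and L = 25 feeding links.
C = L / S² = 25 / 144 = 0.1736 ≈ 0.174.

C = 0.174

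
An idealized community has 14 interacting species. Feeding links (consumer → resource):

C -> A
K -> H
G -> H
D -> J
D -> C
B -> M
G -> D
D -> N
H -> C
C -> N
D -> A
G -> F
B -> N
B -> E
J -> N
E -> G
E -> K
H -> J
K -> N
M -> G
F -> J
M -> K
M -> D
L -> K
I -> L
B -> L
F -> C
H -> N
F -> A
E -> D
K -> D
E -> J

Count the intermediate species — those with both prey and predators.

Intermediate species (has both prey and predators): C, J, H, D, F, K, G, M, E, L.
Count: 10.

10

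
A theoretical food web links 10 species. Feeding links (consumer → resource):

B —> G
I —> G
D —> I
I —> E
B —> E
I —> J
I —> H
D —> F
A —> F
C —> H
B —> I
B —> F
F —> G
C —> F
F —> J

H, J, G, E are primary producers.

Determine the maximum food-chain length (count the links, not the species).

One longest chain: H → I → D.
It has 3 species and 2 links.

2 links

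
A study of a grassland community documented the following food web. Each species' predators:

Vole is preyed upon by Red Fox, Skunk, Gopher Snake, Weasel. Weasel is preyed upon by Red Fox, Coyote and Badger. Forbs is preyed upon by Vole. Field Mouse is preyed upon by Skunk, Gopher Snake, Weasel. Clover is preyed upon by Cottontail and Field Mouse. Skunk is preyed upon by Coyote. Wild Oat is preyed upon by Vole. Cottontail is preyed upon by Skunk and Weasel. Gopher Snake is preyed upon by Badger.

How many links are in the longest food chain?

3 links

One longest chain: Clover → Field Mouse → Gopher Snake → Badger.
It has 4 species and 3 links.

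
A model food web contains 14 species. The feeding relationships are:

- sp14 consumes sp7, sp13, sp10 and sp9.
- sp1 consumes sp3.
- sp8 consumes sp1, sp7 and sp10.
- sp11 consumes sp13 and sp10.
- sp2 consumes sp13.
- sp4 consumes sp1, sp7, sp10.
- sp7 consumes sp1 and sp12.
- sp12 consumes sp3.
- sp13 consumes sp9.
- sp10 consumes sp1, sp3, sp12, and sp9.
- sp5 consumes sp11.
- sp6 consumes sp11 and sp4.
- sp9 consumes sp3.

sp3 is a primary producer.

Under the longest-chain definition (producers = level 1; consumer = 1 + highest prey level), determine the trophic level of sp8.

sp3 is a producer → level 1.
sp1 eats sp3 → level 2.
sp7 eats sp1 (level 2); other prey at levels: sp12 2 → level 3.
sp8 eats sp7 (level 3); other prey at levels: sp1 2, sp10 3 → level 4.

Trophic level 4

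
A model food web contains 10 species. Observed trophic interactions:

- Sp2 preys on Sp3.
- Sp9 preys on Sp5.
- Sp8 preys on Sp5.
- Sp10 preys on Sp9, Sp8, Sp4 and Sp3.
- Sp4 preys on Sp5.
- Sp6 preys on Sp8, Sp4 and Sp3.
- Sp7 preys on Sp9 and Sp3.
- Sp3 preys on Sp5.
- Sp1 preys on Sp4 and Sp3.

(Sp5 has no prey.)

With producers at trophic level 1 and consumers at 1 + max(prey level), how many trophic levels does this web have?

Producers (level 1): Sp5.
Sp5 → Sp4 → Sp1 gives Sp1 level 3.
No species has a prey at level 3, so no species reaches level 4.

3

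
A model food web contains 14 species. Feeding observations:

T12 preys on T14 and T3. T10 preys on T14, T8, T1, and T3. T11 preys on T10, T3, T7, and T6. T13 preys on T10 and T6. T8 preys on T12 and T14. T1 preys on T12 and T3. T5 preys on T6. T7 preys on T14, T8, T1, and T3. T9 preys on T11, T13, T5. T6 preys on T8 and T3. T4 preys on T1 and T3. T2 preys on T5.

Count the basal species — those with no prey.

Basal species (no prey listed): T3, T14.
Count: 2.

2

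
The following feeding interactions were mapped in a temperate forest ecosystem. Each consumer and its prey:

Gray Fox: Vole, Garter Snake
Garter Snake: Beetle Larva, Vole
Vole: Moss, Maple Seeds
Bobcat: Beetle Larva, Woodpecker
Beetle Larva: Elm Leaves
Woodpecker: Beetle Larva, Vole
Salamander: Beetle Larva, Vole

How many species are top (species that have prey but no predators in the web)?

Top species (has prey, but nothing eats it): Salamander, Bobcat, Gray Fox.
Count: 3.

3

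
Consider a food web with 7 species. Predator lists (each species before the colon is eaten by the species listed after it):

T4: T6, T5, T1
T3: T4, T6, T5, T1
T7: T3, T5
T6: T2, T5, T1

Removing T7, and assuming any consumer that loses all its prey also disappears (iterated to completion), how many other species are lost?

Remove T7.
Round 1: T3 (all prey gone) → extinct.
Round 2: T4 (all prey gone) → extinct.
Round 3: T6 (all prey gone) → extinct.
Round 4: T2 (all prey gone), T5 (all prey gone), T1 (all prey gone) → extinct.
No further losses. Total secondary extinctions: 6.

6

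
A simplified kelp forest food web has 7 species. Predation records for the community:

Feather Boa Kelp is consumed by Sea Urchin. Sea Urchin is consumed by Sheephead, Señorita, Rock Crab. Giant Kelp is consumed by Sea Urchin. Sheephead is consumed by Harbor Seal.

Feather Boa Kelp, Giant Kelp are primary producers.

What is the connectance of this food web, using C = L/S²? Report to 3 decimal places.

The web has S = 7 species and L = 6 feeding links.
C = L / S² = 6 / 49 = 0.1224 ≈ 0.122.

C = 0.122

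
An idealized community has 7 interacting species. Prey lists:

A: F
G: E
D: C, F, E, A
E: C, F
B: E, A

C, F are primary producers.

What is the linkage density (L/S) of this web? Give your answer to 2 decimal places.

There are L = 10 links among S = 7 species.
L/S = 10/7 = 1.4286 ≈ 1.43.

L/S = 1.43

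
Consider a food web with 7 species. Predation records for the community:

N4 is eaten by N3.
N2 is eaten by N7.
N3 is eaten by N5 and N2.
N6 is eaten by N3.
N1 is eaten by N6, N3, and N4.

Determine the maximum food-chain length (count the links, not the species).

One longest chain: N1 → N4 → N3 → N2 → N7.
It has 5 species and 4 links.

4 links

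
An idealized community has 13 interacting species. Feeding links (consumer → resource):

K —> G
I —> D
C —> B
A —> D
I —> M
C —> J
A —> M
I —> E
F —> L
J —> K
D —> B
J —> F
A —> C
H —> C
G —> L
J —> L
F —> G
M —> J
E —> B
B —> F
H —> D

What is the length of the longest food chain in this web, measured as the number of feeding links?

One longest chain: L → G → F → J → M → I.
It has 6 species and 5 links.

5 links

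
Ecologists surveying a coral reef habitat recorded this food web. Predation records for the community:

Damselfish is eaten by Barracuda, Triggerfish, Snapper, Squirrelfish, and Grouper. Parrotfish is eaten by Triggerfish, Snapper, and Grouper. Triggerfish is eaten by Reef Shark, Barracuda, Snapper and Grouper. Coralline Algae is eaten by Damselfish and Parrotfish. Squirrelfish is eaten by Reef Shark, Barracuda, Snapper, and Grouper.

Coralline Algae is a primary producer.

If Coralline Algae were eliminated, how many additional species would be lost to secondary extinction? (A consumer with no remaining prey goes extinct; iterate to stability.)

8

Remove Coralline Algae.
Round 1: Parrotfish (all prey gone), Damselfish (all prey gone) → extinct.
Round 2: Squirrelfish (all prey gone), Triggerfish (all prey gone) → extinct.
Round 3: Grouper (all prey gone), Snapper (all prey gone), Barracuda (all prey gone), Reef Shark (all prey gone) → extinct.
No further losses. Total secondary extinctions: 8.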